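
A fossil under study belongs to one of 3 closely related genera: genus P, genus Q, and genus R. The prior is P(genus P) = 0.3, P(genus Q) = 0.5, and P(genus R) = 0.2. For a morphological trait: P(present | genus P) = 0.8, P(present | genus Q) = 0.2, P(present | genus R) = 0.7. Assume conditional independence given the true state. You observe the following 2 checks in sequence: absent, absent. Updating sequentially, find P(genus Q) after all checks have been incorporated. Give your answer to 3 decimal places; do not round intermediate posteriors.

After 'absent': normaliser = 0.2·0.3000 + 0.8·0.5000 + 0.3·0.2000; P(genus P) ≈ 0.1154, P(genus Q) ≈ 0.7692, P(genus R) ≈ 0.1154
After 'absent': normaliser = 0.2·0.1154 + 0.8·0.7692 + 0.3·0.1154; P(genus P) ≈ 0.0343, P(genus Q) ≈ 0.9143, P(genus R) ≈ 0.0514

0.914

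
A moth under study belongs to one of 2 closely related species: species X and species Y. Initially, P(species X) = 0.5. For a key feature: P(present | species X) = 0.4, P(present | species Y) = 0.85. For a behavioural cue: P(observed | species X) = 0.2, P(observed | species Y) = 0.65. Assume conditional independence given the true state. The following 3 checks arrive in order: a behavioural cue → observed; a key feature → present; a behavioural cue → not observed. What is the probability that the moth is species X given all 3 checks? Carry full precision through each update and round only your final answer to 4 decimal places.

After a behavioural cue='observed': P(species X) = 0.2·0.5000 / (0.2·0.5000 + 0.65·0.5000) ≈ 0.2353
After a key feature='present': P(species X) = 0.4·0.2353 / (0.4·0.2353 + 0.85·0.7647) ≈ 0.1265
After a behavioural cue='not observed': P(species X) = 0.8·0.1265 / (0.8·0.1265 + 0.35·0.8735) ≈ 0.2487

0.2487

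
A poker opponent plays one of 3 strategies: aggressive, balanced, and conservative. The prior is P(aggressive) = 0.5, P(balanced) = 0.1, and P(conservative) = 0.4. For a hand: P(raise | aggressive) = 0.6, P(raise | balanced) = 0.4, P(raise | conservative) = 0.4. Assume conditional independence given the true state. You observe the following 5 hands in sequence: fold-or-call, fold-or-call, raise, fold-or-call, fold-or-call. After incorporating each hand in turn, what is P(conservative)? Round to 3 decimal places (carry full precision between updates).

After 'fold-or-call': normaliser = 0.4·0.5000 + 0.6·0.1000 + 0.6·0.4000; P(aggressive) ≈ 0.4000, P(balanced) ≈ 0.1200, P(conservative) ≈ 0.4800
After 'fold-or-call': normaliser = 0.4·0.4000 + 0.6·0.1200 + 0.6·0.4800; P(aggressive) ≈ 0.3077, P(balanced) ≈ 0.1385, P(conservative) ≈ 0.5538
After 'raise': normaliser = 0.6·0.3077 + 0.4·0.1385 + 0.4·0.5538; P(aggressive) ≈ 0.4000, P(balanced) ≈ 0.1200, P(conservative) ≈ 0.4800
After 'fold-or-call': normaliser = 0.4·0.4000 + 0.6·0.1200 + 0.6·0.4800; P(aggressive) ≈ 0.3077, P(balanced) ≈ 0.1385, P(conservative) ≈ 0.5538
After 'fold-or-call': normaliser = 0.4·0.3077 + 0.6·0.1385 + 0.6·0.5538; P(aggressive) ≈ 0.2286, P(balanced) ≈ 0.1543, P(conservative) ≈ 0.6171

0.617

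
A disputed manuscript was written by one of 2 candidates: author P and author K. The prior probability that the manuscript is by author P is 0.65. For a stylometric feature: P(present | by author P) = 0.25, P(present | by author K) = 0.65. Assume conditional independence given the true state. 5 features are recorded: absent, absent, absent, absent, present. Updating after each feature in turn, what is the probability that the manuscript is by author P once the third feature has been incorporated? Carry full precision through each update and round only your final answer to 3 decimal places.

Each posterior becomes the prior for the next update.
After 'absent': P(author P) = 0.75·0.6500 / (0.75·0.6500 + 0.35·0.3500) ≈ 0.7992
After 'absent': P(author P) = 0.75·0.7992 / (0.75·0.7992 + 0.35·0.2008) ≈ 0.8950
After 'absent': P(author P) = 0.75·0.8950 / (0.75·0.8950 + 0.35·0.1050) ≈ 0.9481

0.948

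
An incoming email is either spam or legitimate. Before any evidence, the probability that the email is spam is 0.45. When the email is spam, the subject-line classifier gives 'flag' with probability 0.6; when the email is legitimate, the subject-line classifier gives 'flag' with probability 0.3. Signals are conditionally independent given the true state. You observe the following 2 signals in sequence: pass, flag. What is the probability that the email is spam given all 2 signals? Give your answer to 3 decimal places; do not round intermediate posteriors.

0.483

After 'pass': P(spam) = 0.4·0.4500 / (0.4·0.4500 + 0.7·0.5500) ≈ 0.3186
After 'flag': P(spam) = 0.6·0.3186 / (0.6·0.3186 + 0.3·0.6814) ≈ 0.4832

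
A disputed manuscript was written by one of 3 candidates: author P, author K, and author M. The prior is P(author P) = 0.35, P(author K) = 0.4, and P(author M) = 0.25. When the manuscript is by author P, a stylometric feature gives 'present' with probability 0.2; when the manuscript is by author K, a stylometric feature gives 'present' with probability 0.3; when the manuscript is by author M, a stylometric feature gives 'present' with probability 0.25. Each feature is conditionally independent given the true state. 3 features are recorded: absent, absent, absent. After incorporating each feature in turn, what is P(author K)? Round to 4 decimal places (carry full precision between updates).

Apply Bayes' rule sequentially, carrying P(author K) forward.
After 'absent': normaliser = 0.8·0.3500 + 0.7·0.4000 + 0.75·0.2500; P(author P) ≈ 0.3746, P(author K) ≈ 0.3746, P(author M) ≈ 0.2508
After 'absent': normaliser = 0.8·0.3746 + 0.7·0.3746 + 0.75·0.2508; P(author P) ≈ 0.3996, P(author K) ≈ 0.3496, P(author M) ≈ 0.2508
After 'absent': normaliser = 0.8·0.3996 + 0.7·0.3496 + 0.75·0.2508; P(author P) ≈ 0.4248, P(author K) ≈ 0.3252, P(author M) ≈ 0.2500

0.3252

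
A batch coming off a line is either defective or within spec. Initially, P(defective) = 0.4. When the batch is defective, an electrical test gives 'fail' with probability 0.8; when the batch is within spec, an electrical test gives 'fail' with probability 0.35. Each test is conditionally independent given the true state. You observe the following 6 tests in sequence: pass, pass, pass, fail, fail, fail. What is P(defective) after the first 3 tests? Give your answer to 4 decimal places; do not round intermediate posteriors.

After 'pass': P(defective) = 0.2·0.4000 / (0.2·0.4000 + 0.65·0.6000) ≈ 0.1702
After 'pass': P(defective) = 0.2·0.1702 / (0.2·0.1702 + 0.65·0.8298) ≈ 0.0594
After 'pass': P(defective) = 0.2·0.0594 / (0.2·0.0594 + 0.65·0.9406) ≈ 0.0191

0.0191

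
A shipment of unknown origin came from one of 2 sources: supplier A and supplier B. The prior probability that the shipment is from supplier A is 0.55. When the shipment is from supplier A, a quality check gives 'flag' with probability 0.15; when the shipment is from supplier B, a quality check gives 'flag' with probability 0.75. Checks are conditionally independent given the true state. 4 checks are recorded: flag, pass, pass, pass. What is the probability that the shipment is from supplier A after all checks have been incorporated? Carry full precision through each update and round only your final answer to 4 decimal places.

After 'flag': P(supplier A) = 0.15·0.5500 / (0.15·0.5500 + 0.75·0.4500) ≈ 0.1964
After 'pass': P(supplier A) = 0.85·0.1964 / (0.85·0.1964 + 0.25·0.8036) ≈ 0.4539
After 'pass': P(supplier A) = 0.85·0.4539 / (0.85·0.4539 + 0.25·0.5461) ≈ 0.7386
After 'pass': P(supplier A) = 0.85·0.7386 / (0.85·0.7386 + 0.25·0.2614) ≈ 0.9057

0.9057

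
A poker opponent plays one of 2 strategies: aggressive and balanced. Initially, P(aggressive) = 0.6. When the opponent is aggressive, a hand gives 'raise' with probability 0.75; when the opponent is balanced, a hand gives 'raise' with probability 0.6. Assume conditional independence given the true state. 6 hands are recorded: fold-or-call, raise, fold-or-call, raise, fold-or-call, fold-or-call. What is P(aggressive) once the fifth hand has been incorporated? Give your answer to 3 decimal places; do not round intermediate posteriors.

Each posterior becomes the prior for the next update.
After 'fold-or-call': P(aggressive) = 0.25·0.6000 / (0.25·0.6000 + 0.4·0.4000) ≈ 0.4839
After 'raise': P(aggressive) = 0.75·0.4839 / (0.75·0.4839 + 0.6·0.5161) ≈ 0.5396
After 'fold-or-call': P(aggressive) = 0.25·0.5396 / (0.25·0.5396 + 0.4·0.4604) ≈ 0.4228
After 'raise': P(aggressive) = 0.75·0.4228 / (0.75·0.4228 + 0.6·0.5772) ≈ 0.4780
After 'fold-or-call': P(aggressive) = 0.25·0.4780 / (0.25·0.4780 + 0.4·0.5220) ≈ 0.3640

0.364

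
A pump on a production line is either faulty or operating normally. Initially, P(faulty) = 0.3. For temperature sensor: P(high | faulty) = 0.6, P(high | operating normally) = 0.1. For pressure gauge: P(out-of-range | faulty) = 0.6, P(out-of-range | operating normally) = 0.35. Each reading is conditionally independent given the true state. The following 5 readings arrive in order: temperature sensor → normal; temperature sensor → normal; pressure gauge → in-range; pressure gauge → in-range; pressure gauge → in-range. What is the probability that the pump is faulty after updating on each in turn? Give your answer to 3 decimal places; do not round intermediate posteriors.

0.019

Each posterior becomes the prior for the next update.
After temperature sensor='normal': P(faulty) = 0.4·0.3000 / (0.4·0.3000 + 0.9·0.7000) ≈ 0.1600
After temperature sensor='normal': P(faulty) = 0.4·0.1600 / (0.4·0.1600 + 0.9·0.8400) ≈ 0.0780
After pressure gauge='in-range': P(faulty) = 0.4·0.0780 / (0.4·0.0780 + 0.65·0.9220) ≈ 0.0495
After pressure gauge='in-range': P(faulty) = 0.4·0.0495 / (0.4·0.0495 + 0.65·0.9505) ≈ 0.0311
After pressure gauge='in-range': P(faulty) = 0.4·0.0311 / (0.4·0.0311 + 0.65·0.9689) ≈ 0.0193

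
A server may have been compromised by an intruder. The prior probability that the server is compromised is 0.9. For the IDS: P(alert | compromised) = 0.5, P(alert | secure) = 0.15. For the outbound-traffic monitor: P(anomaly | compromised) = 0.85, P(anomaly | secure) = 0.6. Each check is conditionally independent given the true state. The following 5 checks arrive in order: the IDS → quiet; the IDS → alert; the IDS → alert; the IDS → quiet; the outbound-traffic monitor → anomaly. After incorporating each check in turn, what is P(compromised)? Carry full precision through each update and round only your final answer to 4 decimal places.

0.9800

After the IDS='quiet': P(compromised) = 0.5·0.9000 / (0.5·0.9000 + 0.85·0.1000) ≈ 0.8411
After the IDS='alert': P(compromised) = 0.5·0.8411 / (0.5·0.8411 + 0.15·0.1589) ≈ 0.9464
After the IDS='alert': P(compromised) = 0.5·0.9464 / (0.5·0.9464 + 0.15·0.0536) ≈ 0.9833
After the IDS='quiet': P(compromised) = 0.5·0.9833 / (0.5·0.9833 + 0.85·0.0167) ≈ 0.9719
After the outbound-traffic monitor='anomaly': P(compromised) = 0.85·0.9719 / (0.85·0.9719 + 0.6·0.0281) ≈ 0.9800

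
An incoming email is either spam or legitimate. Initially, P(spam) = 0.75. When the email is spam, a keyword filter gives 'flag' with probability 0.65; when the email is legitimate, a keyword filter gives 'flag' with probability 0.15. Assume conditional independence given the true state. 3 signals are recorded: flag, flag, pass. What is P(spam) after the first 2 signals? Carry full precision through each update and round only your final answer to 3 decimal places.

After 'flag': P(spam) = 0.65·0.7500 / (0.65·0.7500 + 0.15·0.2500) ≈ 0.9286
After 'flag': P(spam) = 0.65·0.9286 / (0.65·0.9286 + 0.15·0.0714) ≈ 0.9826

0.983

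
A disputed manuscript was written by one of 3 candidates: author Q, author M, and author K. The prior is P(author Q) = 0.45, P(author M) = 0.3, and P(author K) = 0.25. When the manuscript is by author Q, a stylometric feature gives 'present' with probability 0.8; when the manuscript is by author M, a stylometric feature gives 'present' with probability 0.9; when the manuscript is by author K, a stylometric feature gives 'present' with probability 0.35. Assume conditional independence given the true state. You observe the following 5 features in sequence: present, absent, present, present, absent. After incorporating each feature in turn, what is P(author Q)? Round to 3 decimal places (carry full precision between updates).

After 'present': normaliser = 0.8·0.4500 + 0.9·0.3000 + 0.35·0.2500; P(author Q) ≈ 0.5017, P(author M) ≈ 0.3763, P(author K) ≈ 0.1220
After 'absent': normaliser = 0.2·0.5017 + 0.1·0.3763 + 0.65·0.1220; P(author Q) ≈ 0.4619, P(author M) ≈ 0.1732, P(author K) ≈ 0.3649
After 'present': normaliser = 0.8·0.4619 + 0.9·0.1732 + 0.35·0.3649; P(author Q) ≈ 0.5658, P(author M) ≈ 0.2387, P(author K) ≈ 0.1955
After 'present': normaliser = 0.8·0.5658 + 0.9·0.2387 + 0.35·0.1955; P(author Q) ≈ 0.6151, P(author M) ≈ 0.2919, P(author K) ≈ 0.0930
After 'absent': normaliser = 0.2·0.6151 + 0.1·0.2919 + 0.65·0.0930; P(author Q) ≈ 0.5785, P(author M) ≈ 0.1373, P(author K) ≈ 0.2843

0.578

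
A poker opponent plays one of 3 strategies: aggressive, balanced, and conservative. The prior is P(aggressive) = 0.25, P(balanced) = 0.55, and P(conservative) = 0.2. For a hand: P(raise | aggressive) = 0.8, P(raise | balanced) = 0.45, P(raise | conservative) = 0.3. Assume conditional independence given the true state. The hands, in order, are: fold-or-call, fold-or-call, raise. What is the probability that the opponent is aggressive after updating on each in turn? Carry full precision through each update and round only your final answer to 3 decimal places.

0.071

After 'fold-or-call': normaliser = 0.2·0.2500 + 0.55·0.5500 + 0.7·0.2000; P(aggressive) ≈ 0.1015, P(balanced) ≈ 0.6142, P(conservative) ≈ 0.2843
After 'fold-or-call': normaliser = 0.2·0.1015 + 0.55·0.6142 + 0.7·0.2843; P(aggressive) ≈ 0.0364, P(balanced) ≈ 0.6064, P(conservative) ≈ 0.3572
After 'raise': normaliser = 0.8·0.0364 + 0.45·0.6064 + 0.3·0.3572; P(aggressive) ≈ 0.0713, P(balanced) ≈ 0.6669, P(conservative) ≈ 0.2619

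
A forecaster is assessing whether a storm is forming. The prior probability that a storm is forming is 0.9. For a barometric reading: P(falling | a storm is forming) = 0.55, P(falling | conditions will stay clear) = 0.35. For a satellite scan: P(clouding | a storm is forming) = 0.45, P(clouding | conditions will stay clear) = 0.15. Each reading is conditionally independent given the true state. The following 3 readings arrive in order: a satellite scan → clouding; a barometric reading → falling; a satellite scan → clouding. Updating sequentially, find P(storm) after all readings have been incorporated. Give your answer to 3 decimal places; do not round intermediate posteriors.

Each posterior becomes the prior for the next update.
After a satellite scan='clouding': P(storm) = 0.45·0.9000 / (0.45·0.9000 + 0.15·0.1000) ≈ 0.9643
After a barometric reading='falling': P(storm) = 0.55·0.9643 / (0.55·0.9643 + 0.35·0.0357) ≈ 0.9770
After a satellite scan='clouding': P(storm) = 0.45·0.9770 / (0.45·0.9770 + 0.15·0.0230) ≈ 0.9922

0.992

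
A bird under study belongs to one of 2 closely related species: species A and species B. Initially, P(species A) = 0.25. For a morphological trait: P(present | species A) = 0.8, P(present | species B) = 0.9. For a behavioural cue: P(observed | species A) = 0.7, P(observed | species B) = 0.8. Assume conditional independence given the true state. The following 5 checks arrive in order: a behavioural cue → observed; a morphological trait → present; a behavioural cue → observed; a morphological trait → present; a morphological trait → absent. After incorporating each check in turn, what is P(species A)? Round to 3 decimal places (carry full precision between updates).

After a behavioural cue='observed': P(species A) = 0.7·0.2500 / (0.7·0.2500 + 0.8·0.7500) ≈ 0.2258
After a morphological trait='present': P(species A) = 0.8·0.2258 / (0.8·0.2258 + 0.9·0.7742) ≈ 0.2059
After a behavioural cue='observed': P(species A) = 0.7·0.2059 / (0.7·0.2059 + 0.8·0.7941) ≈ 0.1849
After a morphological trait='present': P(species A) = 0.8·0.1849 / (0.8·0.1849 + 0.9·0.8151) ≈ 0.1678
After a morphological trait='absent': P(species A) = 0.2·0.1678 / (0.2·0.1678 + 0.1·0.8322) ≈ 0.2874

0.287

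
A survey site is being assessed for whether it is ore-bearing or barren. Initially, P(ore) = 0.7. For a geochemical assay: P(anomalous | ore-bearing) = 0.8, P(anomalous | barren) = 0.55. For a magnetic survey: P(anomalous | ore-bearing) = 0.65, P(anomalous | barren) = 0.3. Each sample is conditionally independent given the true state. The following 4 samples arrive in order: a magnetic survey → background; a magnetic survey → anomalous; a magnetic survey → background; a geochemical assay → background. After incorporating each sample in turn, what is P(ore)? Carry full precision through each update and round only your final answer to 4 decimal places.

0.3597

After a magnetic survey='background': P(ore) = 0.35·0.7000 / (0.35·0.7000 + 0.7·0.3000) ≈ 0.5385
After a magnetic survey='anomalous': P(ore) = 0.65·0.5385 / (0.65·0.5385 + 0.3·0.4615) ≈ 0.7165
After a magnetic survey='background': P(ore) = 0.35·0.7165 / (0.35·0.7165 + 0.7·0.2835) ≈ 0.5583
After a geochemical assay='background': P(ore) = 0.2·0.5583 / (0.2·0.5583 + 0.45·0.4417) ≈ 0.3597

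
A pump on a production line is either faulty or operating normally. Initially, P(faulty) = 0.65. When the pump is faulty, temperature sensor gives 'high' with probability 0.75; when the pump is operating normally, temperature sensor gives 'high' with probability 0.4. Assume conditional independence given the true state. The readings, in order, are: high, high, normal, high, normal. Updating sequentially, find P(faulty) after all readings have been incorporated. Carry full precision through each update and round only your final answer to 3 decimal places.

0.680

Each posterior becomes the prior for the next update.
After 'high': P(faulty) = 0.75·0.6500 / (0.75·0.6500 + 0.4·0.3500) ≈ 0.7769
After 'high': P(faulty) = 0.75·0.7769 / (0.75·0.7769 + 0.4·0.2231) ≈ 0.8672
After 'normal': P(faulty) = 0.25·0.8672 / (0.25·0.8672 + 0.6·0.1328) ≈ 0.7312
After 'high': P(faulty) = 0.75·0.7312 / (0.75·0.7312 + 0.4·0.2688) ≈ 0.8361
After 'normal': P(faulty) = 0.25·0.8361 / (0.25·0.8361 + 0.6·0.1639) ≈ 0.6800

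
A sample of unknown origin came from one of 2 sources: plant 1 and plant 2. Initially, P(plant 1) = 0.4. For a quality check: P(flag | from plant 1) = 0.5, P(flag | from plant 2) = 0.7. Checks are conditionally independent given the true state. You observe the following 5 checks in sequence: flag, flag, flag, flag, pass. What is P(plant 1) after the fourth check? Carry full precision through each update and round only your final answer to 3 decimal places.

Apply Bayes' rule sequentially, carrying P(plant 1) forward.
After 'flag': P(plant 1) = 0.5·0.4000 / (0.5·0.4000 + 0.7·0.6000) ≈ 0.3226
After 'flag': P(plant 1) = 0.5·0.3226 / (0.5·0.3226 + 0.7·0.6774) ≈ 0.2538
After 'flag': P(plant 1) = 0.5·0.2538 / (0.5·0.2538 + 0.7·0.7462) ≈ 0.1955
After 'flag': P(plant 1) = 0.5·0.1955 / (0.5·0.1955 + 0.7·0.8045) ≈ 0.1479

0.148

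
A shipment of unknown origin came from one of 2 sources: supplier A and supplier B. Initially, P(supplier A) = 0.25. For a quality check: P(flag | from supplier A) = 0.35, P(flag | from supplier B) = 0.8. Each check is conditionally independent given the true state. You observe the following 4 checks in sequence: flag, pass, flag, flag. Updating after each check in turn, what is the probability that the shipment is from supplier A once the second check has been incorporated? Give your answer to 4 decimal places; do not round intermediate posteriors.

0.3216

Each posterior becomes the prior for the next update.
After 'flag': P(supplier A) = 0.35·0.2500 / (0.35·0.2500 + 0.8·0.7500) ≈ 0.1273
After 'pass': P(supplier A) = 0.65·0.1273 / (0.65·0.1273 + 0.2·0.8727) ≈ 0.3216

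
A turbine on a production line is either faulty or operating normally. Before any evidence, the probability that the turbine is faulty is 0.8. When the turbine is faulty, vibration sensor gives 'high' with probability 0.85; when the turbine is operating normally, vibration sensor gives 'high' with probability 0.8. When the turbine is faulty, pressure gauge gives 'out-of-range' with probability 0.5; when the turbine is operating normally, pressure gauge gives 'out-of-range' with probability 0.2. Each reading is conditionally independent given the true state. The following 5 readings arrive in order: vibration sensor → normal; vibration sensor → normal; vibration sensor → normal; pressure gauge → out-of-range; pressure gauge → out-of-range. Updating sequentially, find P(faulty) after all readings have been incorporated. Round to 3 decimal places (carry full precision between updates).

Each posterior becomes the prior for the next update.
After vibration sensor='normal': P(faulty) = 0.15·0.8000 / (0.15·0.8000 + 0.2·0.2000) ≈ 0.7500
After vibration sensor='normal': P(faulty) = 0.15·0.7500 / (0.15·0.7500 + 0.2·0.2500) ≈ 0.6923
After vibration sensor='normal': P(faulty) = 0.15·0.6923 / (0.15·0.6923 + 0.2·0.3077) ≈ 0.6279
After pressure gauge='out-of-range': P(faulty) = 0.5·0.6279 / (0.5·0.6279 + 0.2·0.3721) ≈ 0.8084
After pressure gauge='out-of-range': P(faulty) = 0.5·0.8084 / (0.5·0.8084 + 0.2·0.1916) ≈ 0.9134

0.913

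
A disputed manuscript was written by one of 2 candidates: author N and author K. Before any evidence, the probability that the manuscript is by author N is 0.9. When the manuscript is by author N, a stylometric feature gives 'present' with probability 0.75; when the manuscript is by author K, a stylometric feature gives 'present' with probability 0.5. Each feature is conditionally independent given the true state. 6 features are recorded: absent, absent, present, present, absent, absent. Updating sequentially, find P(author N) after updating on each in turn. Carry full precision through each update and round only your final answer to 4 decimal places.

0.5586

After 'absent': P(author N) = 0.25·0.9000 / (0.25·0.9000 + 0.5·0.1000) ≈ 0.8182
After 'absent': P(author N) = 0.25·0.8182 / (0.25·0.8182 + 0.5·0.1818) ≈ 0.6923
After 'present': P(author N) = 0.75·0.6923 / (0.75·0.6923 + 0.5·0.3077) ≈ 0.7714
After 'present': P(author N) = 0.75·0.7714 / (0.75·0.7714 + 0.5·0.2286) ≈ 0.8351
After 'absent': P(author N) = 0.25·0.8351 / (0.25·0.8351 + 0.5·0.1649) ≈ 0.7168
After 'absent': P(author N) = 0.25·0.7168 / (0.25·0.7168 + 0.5·0.2832) ≈ 0.5586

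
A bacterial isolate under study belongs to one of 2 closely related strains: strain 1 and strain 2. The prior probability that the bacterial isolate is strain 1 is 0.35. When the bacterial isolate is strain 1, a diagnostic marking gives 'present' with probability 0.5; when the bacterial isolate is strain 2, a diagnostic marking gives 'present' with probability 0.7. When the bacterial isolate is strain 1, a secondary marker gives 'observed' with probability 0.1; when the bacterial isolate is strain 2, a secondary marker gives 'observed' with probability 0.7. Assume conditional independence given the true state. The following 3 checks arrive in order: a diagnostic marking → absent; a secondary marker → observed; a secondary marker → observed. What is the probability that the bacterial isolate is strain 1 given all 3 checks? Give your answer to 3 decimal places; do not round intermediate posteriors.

0.018

Apply Bayes' rule sequentially, carrying P(strain 1) forward.
After a diagnostic marking='absent': P(strain 1) = 0.5·0.3500 / (0.5·0.3500 + 0.3·0.6500) ≈ 0.4730
After a secondary marker='observed': P(strain 1) = 0.1·0.4730 / (0.1·0.4730 + 0.7·0.5270) ≈ 0.1136
After a secondary marker='observed': P(strain 1) = 0.1·0.1136 / (0.1·0.1136 + 0.7·0.8864) ≈ 0.0180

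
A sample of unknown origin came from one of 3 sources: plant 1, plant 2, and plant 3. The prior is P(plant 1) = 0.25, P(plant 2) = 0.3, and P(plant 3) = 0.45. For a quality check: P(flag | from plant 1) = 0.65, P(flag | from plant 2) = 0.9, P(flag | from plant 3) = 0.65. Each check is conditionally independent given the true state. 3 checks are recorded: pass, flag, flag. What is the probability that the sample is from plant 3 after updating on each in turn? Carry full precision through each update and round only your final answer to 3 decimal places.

0.521

After 'pass': normaliser = 0.35·0.2500 + 0.1·0.3000 + 0.35·0.4500; P(plant 1) ≈ 0.3182, P(plant 2) ≈ 0.1091, P(plant 3) ≈ 0.5727
After 'flag': normaliser = 0.65·0.3182 + 0.9·0.1091 + 0.65·0.5727; P(plant 1) ≈ 0.3054, P(plant 2) ≈ 0.1450, P(plant 3) ≈ 0.5497
After 'flag': normaliser = 0.65·0.3054 + 0.9·0.1450 + 0.65·0.5497; P(plant 1) ≈ 0.2892, P(plant 2) ≈ 0.1901, P(plant 3) ≈ 0.5206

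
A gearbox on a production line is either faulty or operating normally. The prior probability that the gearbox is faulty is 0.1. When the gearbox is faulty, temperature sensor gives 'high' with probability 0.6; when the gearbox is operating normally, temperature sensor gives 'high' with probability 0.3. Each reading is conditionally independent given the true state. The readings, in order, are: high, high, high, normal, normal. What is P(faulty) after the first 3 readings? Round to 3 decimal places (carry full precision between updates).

0.471

After 'high': P(faulty) = 0.6·0.1000 / (0.6·0.1000 + 0.3·0.9000) ≈ 0.1818
After 'high': P(faulty) = 0.6·0.1818 / (0.6·0.1818 + 0.3·0.8182) ≈ 0.3077
After 'high': P(faulty) = 0.6·0.3077 / (0.6·0.3077 + 0.3·0.6923) ≈ 0.4706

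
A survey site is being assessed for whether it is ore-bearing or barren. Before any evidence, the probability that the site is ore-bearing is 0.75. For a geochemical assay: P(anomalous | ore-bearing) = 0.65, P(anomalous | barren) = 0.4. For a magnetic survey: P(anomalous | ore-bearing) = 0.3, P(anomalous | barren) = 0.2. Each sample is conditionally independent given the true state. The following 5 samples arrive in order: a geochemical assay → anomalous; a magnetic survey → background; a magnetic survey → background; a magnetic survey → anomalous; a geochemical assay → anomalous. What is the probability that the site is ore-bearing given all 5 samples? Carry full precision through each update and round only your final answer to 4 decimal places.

After a geochemical assay='anomalous': P(ore) = 0.65·0.7500 / (0.65·0.7500 + 0.4·0.2500) ≈ 0.8298
After a magnetic survey='background': P(ore) = 0.7·0.8298 / (0.7·0.8298 + 0.8·0.1702) ≈ 0.8101
After a magnetic survey='background': P(ore) = 0.7·0.8101 / (0.7·0.8101 + 0.8·0.1899) ≈ 0.7887
After a magnetic survey='anomalous': P(ore) = 0.3·0.7887 / (0.3·0.7887 + 0.2·0.2113) ≈ 0.8485
After a geochemical assay='anomalous': P(ore) = 0.65·0.8485 / (0.65·0.8485 + 0.4·0.1515) ≈ 0.9010

0.9010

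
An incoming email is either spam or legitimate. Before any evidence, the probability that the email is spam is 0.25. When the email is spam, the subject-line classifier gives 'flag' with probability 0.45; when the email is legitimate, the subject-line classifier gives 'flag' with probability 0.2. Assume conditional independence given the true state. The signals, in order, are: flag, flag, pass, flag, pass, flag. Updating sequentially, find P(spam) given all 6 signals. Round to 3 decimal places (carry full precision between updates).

After 'flag': P(spam) = 0.45·0.2500 / (0.45·0.2500 + 0.2·0.7500) ≈ 0.4286
After 'flag': P(spam) = 0.45·0.4286 / (0.45·0.4286 + 0.2·0.5714) ≈ 0.6279
After 'pass': P(spam) = 0.55·0.6279 / (0.55·0.6279 + 0.8·0.3721) ≈ 0.5371
After 'flag': P(spam) = 0.45·0.5371 / (0.45·0.5371 + 0.2·0.4629) ≈ 0.7230
After 'pass': P(spam) = 0.55·0.7230 / (0.55·0.7230 + 0.8·0.2770) ≈ 0.6422
After 'flag': P(spam) = 0.45·0.6422 / (0.45·0.6422 + 0.2·0.3578) ≈ 0.8015

0.802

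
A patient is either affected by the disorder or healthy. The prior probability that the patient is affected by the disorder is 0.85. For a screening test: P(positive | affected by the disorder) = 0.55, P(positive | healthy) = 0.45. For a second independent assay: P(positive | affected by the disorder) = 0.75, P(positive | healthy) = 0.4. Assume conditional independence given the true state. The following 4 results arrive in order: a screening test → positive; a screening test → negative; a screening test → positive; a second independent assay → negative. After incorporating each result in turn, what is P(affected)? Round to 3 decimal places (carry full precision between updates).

After a screening test='positive': P(affected) = 0.55·0.8500 / (0.55·0.8500 + 0.45·0.1500) ≈ 0.8738
After a screening test='negative': P(affected) = 0.45·0.8738 / (0.45·0.8738 + 0.55·0.1262) ≈ 0.8500
After a screening test='positive': P(affected) = 0.55·0.8500 / (0.55·0.8500 + 0.45·0.1500) ≈ 0.8738
After a second independent assay='negative': P(affected) = 0.25·0.8738 / (0.25·0.8738 + 0.6·0.1262) ≈ 0.7427

0.743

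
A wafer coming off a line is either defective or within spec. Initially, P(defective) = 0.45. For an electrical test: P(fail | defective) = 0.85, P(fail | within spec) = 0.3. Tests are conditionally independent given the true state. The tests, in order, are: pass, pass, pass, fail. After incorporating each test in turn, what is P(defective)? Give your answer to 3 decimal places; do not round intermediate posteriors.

0.022

After 'pass': P(defective) = 0.15·0.4500 / (0.15·0.4500 + 0.7·0.5500) ≈ 0.1492
After 'pass': P(defective) = 0.15·0.1492 / (0.15·0.1492 + 0.7·0.8508) ≈ 0.0362
After 'pass': P(defective) = 0.15·0.0362 / (0.15·0.0362 + 0.7·0.9638) ≈ 0.0080
After 'fail': P(defective) = 0.85·0.0080 / (0.85·0.0080 + 0.3·0.9920) ≈ 0.0223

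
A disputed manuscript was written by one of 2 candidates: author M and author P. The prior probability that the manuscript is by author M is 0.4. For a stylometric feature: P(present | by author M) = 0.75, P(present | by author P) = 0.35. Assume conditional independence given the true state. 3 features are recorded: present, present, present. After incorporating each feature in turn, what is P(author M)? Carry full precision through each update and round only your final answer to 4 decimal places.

After 'present': P(author M) = 0.75·0.4000 / (0.75·0.4000 + 0.35·0.6000) ≈ 0.5882
After 'present': P(author M) = 0.75·0.5882 / (0.75·0.5882 + 0.35·0.4118) ≈ 0.7538
After 'present': P(author M) = 0.75·0.7538 / (0.75·0.7538 + 0.35·0.2462) ≈ 0.8677

0.8677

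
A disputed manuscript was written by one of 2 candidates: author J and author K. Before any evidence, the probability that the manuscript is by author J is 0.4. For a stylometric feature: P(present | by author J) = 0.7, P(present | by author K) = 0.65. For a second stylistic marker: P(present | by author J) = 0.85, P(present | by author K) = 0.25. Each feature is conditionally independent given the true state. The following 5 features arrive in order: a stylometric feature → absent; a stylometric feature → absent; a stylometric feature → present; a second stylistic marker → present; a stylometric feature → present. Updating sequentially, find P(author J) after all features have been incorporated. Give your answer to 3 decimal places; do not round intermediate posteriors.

Apply Bayes' rule sequentially, carrying P(author J) forward.
After a stylometric feature='absent': P(author J) = 0.3·0.4000 / (0.3·0.4000 + 0.35·0.6000) ≈ 0.3636
After a stylometric feature='absent': P(author J) = 0.3·0.3636 / (0.3·0.3636 + 0.35·0.6364) ≈ 0.3288
After a stylometric feature='present': P(author J) = 0.7·0.3288 / (0.7·0.3288 + 0.65·0.6712) ≈ 0.3453
After a second stylistic marker='present': P(author J) = 0.85·0.3453 / (0.85·0.3453 + 0.25·0.6547) ≈ 0.6420
After a stylometric feature='present': P(author J) = 0.7·0.6420 / (0.7·0.6420 + 0.65·0.3580) ≈ 0.6589

0.659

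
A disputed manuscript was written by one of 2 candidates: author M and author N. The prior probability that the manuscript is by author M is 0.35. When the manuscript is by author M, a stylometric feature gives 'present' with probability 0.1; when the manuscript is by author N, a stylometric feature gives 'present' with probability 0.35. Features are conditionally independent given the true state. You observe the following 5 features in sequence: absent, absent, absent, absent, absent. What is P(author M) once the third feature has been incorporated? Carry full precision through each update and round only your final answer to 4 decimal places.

Apply Bayes' rule sequentially, carrying P(author M) forward.
After 'absent': P(author M) = 0.9·0.3500 / (0.9·0.3500 + 0.65·0.6500) ≈ 0.4271
After 'absent': P(author M) = 0.9·0.4271 / (0.9·0.4271 + 0.65·0.5729) ≈ 0.5080
After 'absent': P(author M) = 0.9·0.5080 / (0.9·0.5080 + 0.65·0.4920) ≈ 0.5884

0.5884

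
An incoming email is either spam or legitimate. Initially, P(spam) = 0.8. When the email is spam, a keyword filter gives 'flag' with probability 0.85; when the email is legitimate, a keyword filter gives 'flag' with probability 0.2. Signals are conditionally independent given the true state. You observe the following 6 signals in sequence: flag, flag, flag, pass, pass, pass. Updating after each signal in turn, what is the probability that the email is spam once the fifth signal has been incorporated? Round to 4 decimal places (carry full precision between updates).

0.9152

After 'flag': P(spam) = 0.85·0.8000 / (0.85·0.8000 + 0.2·0.2000) ≈ 0.9444
After 'flag': P(spam) = 0.85·0.9444 / (0.85·0.9444 + 0.2·0.0556) ≈ 0.9863
After 'flag': P(spam) = 0.85·0.9863 / (0.85·0.9863 + 0.2·0.0137) ≈ 0.9968
After 'pass': P(spam) = 0.15·0.9968 / (0.15·0.9968 + 0.8·0.0032) ≈ 0.9829
After 'pass': P(spam) = 0.15·0.9829 / (0.15·0.9829 + 0.8·0.0171) ≈ 0.9152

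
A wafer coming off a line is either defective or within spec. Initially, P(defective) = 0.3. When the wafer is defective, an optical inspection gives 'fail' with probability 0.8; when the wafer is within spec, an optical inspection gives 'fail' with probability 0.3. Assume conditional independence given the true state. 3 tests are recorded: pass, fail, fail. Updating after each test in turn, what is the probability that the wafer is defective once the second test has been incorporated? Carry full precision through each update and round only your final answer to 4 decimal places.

After 'pass': P(defective) = 0.2·0.3000 / (0.2·0.3000 + 0.7·0.7000) ≈ 0.1091
After 'fail': P(defective) = 0.8·0.1091 / (0.8·0.1091 + 0.3·0.8909) ≈ 0.2462

0.2462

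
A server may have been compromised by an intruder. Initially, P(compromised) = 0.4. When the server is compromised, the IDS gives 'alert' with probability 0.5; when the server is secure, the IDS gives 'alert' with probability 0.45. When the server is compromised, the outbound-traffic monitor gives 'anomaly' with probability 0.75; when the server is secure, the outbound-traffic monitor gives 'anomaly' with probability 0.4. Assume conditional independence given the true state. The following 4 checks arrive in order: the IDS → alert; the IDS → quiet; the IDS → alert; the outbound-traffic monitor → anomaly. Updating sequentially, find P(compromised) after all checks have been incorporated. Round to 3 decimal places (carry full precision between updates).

0.584

Each posterior becomes the prior for the next update.
After the IDS='alert': P(compromised) = 0.5·0.4000 / (0.5·0.4000 + 0.45·0.6000) ≈ 0.4255
After the IDS='quiet': P(compromised) = 0.5·0.4255 / (0.5·0.4255 + 0.55·0.5745) ≈ 0.4024
After the IDS='alert': P(compromised) = 0.5·0.4024 / (0.5·0.4024 + 0.45·0.5976) ≈ 0.4280
After the outbound-traffic monitor='anomaly': P(compromised) = 0.75·0.4280 / (0.75·0.4280 + 0.4·0.5720) ≈ 0.5838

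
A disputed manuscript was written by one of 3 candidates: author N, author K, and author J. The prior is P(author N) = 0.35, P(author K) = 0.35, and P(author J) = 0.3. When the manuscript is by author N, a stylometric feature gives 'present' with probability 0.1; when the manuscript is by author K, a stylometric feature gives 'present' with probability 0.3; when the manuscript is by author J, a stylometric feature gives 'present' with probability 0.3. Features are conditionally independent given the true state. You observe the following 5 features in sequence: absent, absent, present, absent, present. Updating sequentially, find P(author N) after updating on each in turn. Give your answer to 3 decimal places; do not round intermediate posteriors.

Apply Bayes' rule sequentially, carrying P(author N) forward.
After 'absent': normaliser = 0.9·0.3500 + 0.7·0.3500 + 0.7·0.3000; P(author N) ≈ 0.4091, P(author K) ≈ 0.3182, P(author J) ≈ 0.2727
After 'absent': normaliser = 0.9·0.4091 + 0.7·0.3182 + 0.7·0.2727; P(author N) ≈ 0.4709, P(author K) ≈ 0.2849, P(author J) ≈ 0.2442
After 'present': normaliser = 0.1·0.4709 + 0.3·0.2849 + 0.3·0.2442; P(author N) ≈ 0.2288, P(author K) ≈ 0.4153, P(author J) ≈ 0.3559
After 'absent': normaliser = 0.9·0.2288 + 0.7·0.4153 + 0.7·0.3559; P(author N) ≈ 0.2761, P(author K) ≈ 0.3898, P(author J) ≈ 0.3341
After 'present': normaliser = 0.1·0.2761 + 0.3·0.3898 + 0.3·0.3341; P(author N) ≈ 0.1128, P(author K) ≈ 0.4777, P(author J) ≈ 0.4095

0.113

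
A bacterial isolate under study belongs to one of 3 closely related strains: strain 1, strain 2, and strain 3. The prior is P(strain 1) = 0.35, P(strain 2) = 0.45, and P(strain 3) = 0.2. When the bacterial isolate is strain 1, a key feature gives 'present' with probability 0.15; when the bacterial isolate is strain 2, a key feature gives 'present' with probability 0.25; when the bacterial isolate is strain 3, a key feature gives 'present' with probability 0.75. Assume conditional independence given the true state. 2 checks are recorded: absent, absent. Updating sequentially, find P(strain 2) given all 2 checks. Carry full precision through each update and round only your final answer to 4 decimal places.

After 'absent': normaliser = 0.85·0.3500 + 0.75·0.4500 + 0.25·0.2000; P(strain 1) ≈ 0.4343, P(strain 2) ≈ 0.4927, P(strain 3) ≈ 0.0730
After 'absent': normaliser = 0.85·0.4343 + 0.75·0.4927 + 0.25·0.0730; P(strain 1) ≈ 0.4877, P(strain 2) ≈ 0.4882, P(strain 3) ≈ 0.0241

0.4882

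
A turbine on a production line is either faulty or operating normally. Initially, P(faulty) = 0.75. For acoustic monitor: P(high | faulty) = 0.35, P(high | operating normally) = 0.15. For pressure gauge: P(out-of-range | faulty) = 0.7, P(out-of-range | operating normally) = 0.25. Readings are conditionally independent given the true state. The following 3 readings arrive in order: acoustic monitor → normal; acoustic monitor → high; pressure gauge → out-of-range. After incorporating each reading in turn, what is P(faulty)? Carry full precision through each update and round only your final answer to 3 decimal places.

0.937

After acoustic monitor='normal': P(faulty) = 0.65·0.7500 / (0.65·0.7500 + 0.85·0.2500) ≈ 0.6964
After acoustic monitor='high': P(faulty) = 0.35·0.6964 / (0.35·0.6964 + 0.15·0.3036) ≈ 0.8426
After pressure gauge='out-of-range': P(faulty) = 0.7·0.8426 / (0.7·0.8426 + 0.25·0.1574) ≈ 0.9375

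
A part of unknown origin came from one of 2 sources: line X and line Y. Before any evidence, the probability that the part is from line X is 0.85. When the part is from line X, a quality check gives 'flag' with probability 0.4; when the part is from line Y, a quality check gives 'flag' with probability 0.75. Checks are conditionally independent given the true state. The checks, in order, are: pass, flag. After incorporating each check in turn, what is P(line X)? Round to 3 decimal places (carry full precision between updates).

0.879

After 'pass': P(line X) = 0.6·0.8500 / (0.6·0.8500 + 0.25·0.1500) ≈ 0.9315
After 'flag': P(line X) = 0.4·0.9315 / (0.4·0.9315 + 0.75·0.0685) ≈ 0.8788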